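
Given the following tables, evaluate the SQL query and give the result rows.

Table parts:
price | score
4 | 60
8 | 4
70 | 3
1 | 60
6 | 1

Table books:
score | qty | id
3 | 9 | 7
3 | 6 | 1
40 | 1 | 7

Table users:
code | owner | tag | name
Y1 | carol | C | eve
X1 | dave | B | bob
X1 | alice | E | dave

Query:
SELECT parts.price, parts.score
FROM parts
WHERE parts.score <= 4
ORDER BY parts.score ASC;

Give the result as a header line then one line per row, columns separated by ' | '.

After WHERE (3 rows):
parts.price | parts.score
8 | 4
70 | 3
6 | 1
After SELECT (3 rows):
parts.price | parts.score
8 | 4
70 | 3
6 | 1
After ORDER BY (3 rows):
parts.price | parts.score
6 | 1
70 | 3
8 | 4

== RESULT ==
parts.price | parts.score
6 | 1
70 | 3
8 | 4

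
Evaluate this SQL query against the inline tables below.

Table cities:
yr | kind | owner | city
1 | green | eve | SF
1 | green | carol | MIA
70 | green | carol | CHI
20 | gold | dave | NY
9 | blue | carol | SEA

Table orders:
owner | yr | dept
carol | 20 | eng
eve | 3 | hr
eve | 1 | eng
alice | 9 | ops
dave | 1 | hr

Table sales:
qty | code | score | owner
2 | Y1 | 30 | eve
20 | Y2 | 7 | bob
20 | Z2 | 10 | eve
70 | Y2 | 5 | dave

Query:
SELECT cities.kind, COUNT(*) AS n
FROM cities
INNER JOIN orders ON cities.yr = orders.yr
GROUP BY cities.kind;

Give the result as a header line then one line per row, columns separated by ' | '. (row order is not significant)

== RESULT ==
cities.kind | n
green | 4
gold | 1
blue | 1

Derivation:
After JOIN orders (6 rows):
cities.yr | cities.kind | cities.owner | cities.city | orders.owner | orders.yr | orders.dept
1 | green | eve | SF | eve | 1 | eng
1 | green | eve | SF | dave | 1 | hr
1 | green | carol | MIA | eve | 1 | eng
1 | green | carol | MIA | dave | 1 | hr
20 | gold | dave | NY | carol | 20 | eng
9 | blue | carol | SEA | alice | 9 | ops
After GROUP BY (3 rows):
cities.kind | n
green | 4
gold | 1
blue | 1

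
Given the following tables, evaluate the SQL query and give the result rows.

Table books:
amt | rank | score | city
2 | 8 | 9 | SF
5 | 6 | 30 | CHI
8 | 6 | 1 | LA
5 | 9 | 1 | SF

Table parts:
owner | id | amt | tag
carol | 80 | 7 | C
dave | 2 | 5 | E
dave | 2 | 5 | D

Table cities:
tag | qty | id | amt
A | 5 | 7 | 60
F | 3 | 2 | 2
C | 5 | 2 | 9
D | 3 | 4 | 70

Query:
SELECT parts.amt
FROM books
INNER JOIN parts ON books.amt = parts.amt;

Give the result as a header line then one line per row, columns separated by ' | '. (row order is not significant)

After JOIN parts (4 rows):
books.amt | books.rank | books.score | books.city | parts.owner | parts.id | parts.amt | parts.tag
5 | 6 | 30 | CHI | dave | 2 | 5 | E
5 | 6 | 30 | CHI | dave | 2 | 5 | D
5 | 9 | 1 | SF | dave | 2 | 5 | E
5 | 9 | 1 | SF | dave | 2 | 5 | D
After SELECT (4 rows):
parts.amt
5
5
5
5

== RESULT ==
parts.amt
5
5
5
5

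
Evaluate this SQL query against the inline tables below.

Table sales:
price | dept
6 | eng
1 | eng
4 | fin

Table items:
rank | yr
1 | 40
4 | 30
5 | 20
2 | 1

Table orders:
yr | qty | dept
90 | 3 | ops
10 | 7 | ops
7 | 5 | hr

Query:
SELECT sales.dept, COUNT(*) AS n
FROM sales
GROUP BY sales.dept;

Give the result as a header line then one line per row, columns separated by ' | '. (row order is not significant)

== RESULT ==
sales.dept | n
eng | 2
fin | 1

Derivation:
After GROUP BY (2 rows):
sales.dept | n
eng | 2
fin | 1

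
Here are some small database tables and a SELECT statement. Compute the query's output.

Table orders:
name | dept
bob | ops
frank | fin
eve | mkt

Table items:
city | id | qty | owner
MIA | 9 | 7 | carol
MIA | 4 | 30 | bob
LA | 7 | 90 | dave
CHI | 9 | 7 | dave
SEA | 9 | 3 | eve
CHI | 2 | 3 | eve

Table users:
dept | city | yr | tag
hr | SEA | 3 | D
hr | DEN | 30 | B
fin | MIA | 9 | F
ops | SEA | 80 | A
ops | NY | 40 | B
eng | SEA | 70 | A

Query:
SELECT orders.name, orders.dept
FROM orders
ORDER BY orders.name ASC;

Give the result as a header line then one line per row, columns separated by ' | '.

After SELECT (3 rows):
orders.name | orders.dept
bob | ops
frank | fin
eve | mkt
After ORDER BY (3 rows):
orders.name | orders.dept
bob | ops
eve | mkt
frank | fin

== RESULT ==
orders.name | orders.dept
bob | ops
eve | mkt
frank | fin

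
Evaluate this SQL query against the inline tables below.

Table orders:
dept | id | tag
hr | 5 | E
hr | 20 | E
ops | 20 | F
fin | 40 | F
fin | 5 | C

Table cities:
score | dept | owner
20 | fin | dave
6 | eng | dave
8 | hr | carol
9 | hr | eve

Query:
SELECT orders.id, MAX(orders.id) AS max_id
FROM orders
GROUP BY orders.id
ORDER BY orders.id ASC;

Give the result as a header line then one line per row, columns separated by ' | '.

After GROUP BY (3 rows):
orders.id | max_id
5 | 5
20 | 20
40 | 40
After ORDER BY (3 rows):
orders.id | max_id
5 | 5
20 | 20
40 | 40

== RESULT ==
orders.id | max_id
5 | 5
20 | 20
40 | 40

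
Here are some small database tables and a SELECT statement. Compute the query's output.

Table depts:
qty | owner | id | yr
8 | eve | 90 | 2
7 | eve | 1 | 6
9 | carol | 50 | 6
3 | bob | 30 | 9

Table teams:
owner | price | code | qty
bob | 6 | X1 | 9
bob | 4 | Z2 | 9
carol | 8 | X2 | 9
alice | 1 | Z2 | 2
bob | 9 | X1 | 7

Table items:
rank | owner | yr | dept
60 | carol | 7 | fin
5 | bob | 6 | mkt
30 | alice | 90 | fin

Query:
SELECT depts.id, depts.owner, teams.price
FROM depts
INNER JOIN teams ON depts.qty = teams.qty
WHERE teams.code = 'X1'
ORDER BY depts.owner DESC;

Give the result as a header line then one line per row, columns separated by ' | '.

== RESULT ==
depts.id | depts.owner | teams.price
1 | eve | 9
50 | carol | 6

Derivation:
After JOIN teams (4 rows):
depts.qty | depts.owner | depts.id | depts.yr | teams.owner | teams.price | teams.code | teams.qty
7 | eve | 1 | 6 | bob | 9 | X1 | 7
9 | carol | 50 | 6 | bob | 6 | X1 | 9
9 | carol | 50 | 6 | bob | 4 | Z2 | 9
9 | carol | 50 | 6 | carol | 8 | X2 | 9
After WHERE (2 rows):
depts.qty | depts.owner | depts.id | depts.yr | teams.owner | teams.price | teams.code | teams.qty
7 | eve | 1 | 6 | bob | 9 | X1 | 7
9 | carol | 50 | 6 | bob | 6 | X1 | 9
After SELECT (2 rows):
depts.id | depts.owner | teams.price
1 | eve | 9
50 | carol | 6
After ORDER BY (2 rows):
depts.id | depts.owner | teams.price
1 | eve | 9
50 | carol | 6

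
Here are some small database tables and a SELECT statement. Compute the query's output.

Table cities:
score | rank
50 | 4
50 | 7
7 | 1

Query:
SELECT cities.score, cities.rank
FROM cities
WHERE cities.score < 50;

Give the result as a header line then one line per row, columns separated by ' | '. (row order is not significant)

After WHERE (1 rows):
cities.score | cities.rank
7 | 1
After SELECT (1 rows):
cities.score | cities.rank
7 | 1

== RESULT ==
cities.score | cities.rank
7 | 1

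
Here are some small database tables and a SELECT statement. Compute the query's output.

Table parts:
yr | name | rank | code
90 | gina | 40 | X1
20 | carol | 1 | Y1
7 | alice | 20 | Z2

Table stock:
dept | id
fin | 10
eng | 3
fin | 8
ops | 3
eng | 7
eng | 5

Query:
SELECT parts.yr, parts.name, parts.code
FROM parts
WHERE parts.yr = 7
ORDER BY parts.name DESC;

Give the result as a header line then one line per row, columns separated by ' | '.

After WHERE (1 rows):
parts.yr | parts.name | parts.rank | parts.code
7 | alice | 20 | Z2
After SELECT (1 rows):
parts.yr | parts.name | parts.code
7 | alice | Z2
After ORDER BY (1 rows):
parts.yr | parts.name | parts.code
7 | alice | Z2

== RESULT ==
parts.yr | parts.name | parts.code
7 | alice | Z2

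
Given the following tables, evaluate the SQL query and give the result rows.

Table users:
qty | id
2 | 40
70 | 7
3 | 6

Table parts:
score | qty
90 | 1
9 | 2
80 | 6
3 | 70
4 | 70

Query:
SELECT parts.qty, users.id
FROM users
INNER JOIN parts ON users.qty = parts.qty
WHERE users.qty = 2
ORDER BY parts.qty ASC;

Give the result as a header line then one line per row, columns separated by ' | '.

After JOIN parts (3 rows):
users.qty | users.id | parts.score | parts.qty
2 | 40 | 9 | 2
70 | 7 | 3 | 70
70 | 7 | 4 | 70
After WHERE (1 rows):
users.qty | users.id | parts.score | parts.qty
2 | 40 | 9 | 2
After SELECT (1 rows):
parts.qty | users.id
2 | 40
After ORDER BY (1 rows):
parts.qty | users.id
2 | 40

== RESULT ==
parts.qty | users.id
2 | 40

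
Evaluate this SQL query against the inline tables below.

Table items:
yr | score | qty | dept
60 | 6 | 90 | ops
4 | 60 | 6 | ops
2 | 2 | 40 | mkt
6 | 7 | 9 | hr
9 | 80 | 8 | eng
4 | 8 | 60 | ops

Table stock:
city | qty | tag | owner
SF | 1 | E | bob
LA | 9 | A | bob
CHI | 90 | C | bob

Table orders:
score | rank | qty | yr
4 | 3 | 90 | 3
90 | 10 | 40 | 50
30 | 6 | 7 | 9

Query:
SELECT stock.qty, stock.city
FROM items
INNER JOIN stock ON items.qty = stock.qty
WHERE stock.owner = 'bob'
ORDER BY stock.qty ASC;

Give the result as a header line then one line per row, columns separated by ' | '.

== RESULT ==
stock.qty | stock.city
9 | LA
90 | CHI

Derivation:
After JOIN stock (2 rows):
items.yr | items.score | items.qty | items.dept | stock.city | stock.qty | stock.tag | stock.owner
60 | 6 | 90 | ops | CHI | 90 | C | bob
6 | 7 | 9 | hr | LA | 9 | A | bob
After WHERE (2 rows):
items.yr | items.score | items.qty | items.dept | stock.city | stock.qty | stock.tag | stock.owner
60 | 6 | 90 | ops | CHI | 90 | C | bob
6 | 7 | 9 | hr | LA | 9 | A | bob
After SELECT (2 rows):
stock.qty | stock.city
90 | CHI
9 | LA
After ORDER BY (2 rows):
stock.qty | stock.city
9 | LA
90 | CHI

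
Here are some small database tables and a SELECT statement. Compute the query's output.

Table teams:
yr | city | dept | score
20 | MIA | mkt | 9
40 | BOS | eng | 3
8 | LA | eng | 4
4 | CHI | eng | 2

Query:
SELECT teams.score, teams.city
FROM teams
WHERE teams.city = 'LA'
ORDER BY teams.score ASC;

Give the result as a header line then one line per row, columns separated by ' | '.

== RESULT ==
teams.score | teams.city
4 | LA

Derivation:
After WHERE (1 rows):
teams.yr | teams.city | teams.dept | teams.score
8 | LA | eng | 4
After SELECT (1 rows):
teams.score | teams.city
4 | LA
After ORDER BY (1 rows):
teams.score | teams.city
4 | LA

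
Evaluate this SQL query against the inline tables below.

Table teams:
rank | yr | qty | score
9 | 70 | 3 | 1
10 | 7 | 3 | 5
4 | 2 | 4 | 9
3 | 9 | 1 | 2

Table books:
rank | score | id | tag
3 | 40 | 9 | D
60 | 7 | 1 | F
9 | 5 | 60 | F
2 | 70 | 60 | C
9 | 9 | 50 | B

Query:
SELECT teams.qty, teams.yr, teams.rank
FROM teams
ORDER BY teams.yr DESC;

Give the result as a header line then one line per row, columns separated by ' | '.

After SELECT (4 rows):
teams.qty | teams.yr | teams.rank
3 | 70 | 9
3 | 7 | 10
4 | 2 | 4
1 | 9 | 3
After ORDER BY (4 rows):
teams.qty | teams.yr | teams.rank
3 | 70 | 9
1 | 9 | 3
3 | 7 | 10
4 | 2 | 4

== RESULT ==
teams.qty | teams.yr | teams.rank
3 | 70 | 9
1 | 9 | 3
3 | 7 | 10
4 | 2 | 4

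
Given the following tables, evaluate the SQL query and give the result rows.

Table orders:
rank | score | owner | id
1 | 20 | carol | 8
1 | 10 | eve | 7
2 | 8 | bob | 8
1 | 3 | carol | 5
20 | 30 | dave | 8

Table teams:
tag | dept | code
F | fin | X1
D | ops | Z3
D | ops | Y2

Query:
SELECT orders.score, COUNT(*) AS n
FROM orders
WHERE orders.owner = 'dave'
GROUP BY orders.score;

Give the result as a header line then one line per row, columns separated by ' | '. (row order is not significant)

After WHERE (1 rows):
orders.rank | orders.score | orders.owner | orders.id
20 | 30 | dave | 8
After GROUP BY (1 rows):
orders.score | n
30 | 1

== RESULT ==
orders.score | n
30 | 1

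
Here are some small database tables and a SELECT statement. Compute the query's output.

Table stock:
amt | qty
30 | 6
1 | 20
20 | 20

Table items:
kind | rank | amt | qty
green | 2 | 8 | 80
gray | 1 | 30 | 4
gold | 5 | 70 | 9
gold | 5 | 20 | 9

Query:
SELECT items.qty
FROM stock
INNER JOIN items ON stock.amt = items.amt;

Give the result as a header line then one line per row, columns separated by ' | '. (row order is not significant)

== RESULT ==
items.qty
4
9

Derivation:
After JOIN items (2 rows):
stock.amt | stock.qty | items.kind | items.rank | items.amt | items.qty
30 | 6 | gray | 1 | 30 | 4
20 | 20 | gold | 5 | 20 | 9
After SELECT (2 rows):
items.qty
4
9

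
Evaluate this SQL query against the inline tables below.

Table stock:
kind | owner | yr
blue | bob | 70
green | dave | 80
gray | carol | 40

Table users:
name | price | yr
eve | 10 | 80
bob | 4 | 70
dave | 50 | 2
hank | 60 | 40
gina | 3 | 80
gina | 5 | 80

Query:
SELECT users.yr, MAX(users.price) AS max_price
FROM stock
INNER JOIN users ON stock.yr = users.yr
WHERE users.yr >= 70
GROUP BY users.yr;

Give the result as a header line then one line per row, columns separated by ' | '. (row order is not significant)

After JOIN users (5 rows):
stock.kind | stock.owner | stock.yr | users.name | users.price | users.yr
blue | bob | 70 | bob | 4 | 70
green | dave | 80 | eve | 10 | 80
green | dave | 80 | gina | 3 | 80
green | dave | 80 | gina | 5 | 80
gray | carol | 40 | hank | 60 | 40
After WHERE (4 rows):
stock.kind | stock.owner | stock.yr | users.name | users.price | users.yr
blue | bob | 70 | bob | 4 | 70
green | dave | 80 | eve | 10 | 80
green | dave | 80 | gina | 3 | 80
green | dave | 80 | gina | 5 | 80
After GROUP BY (2 rows):
users.yr | max_price
70 | 4
80 | 10

== RESULT ==
users.yr | max_price
70 | 4
80 | 10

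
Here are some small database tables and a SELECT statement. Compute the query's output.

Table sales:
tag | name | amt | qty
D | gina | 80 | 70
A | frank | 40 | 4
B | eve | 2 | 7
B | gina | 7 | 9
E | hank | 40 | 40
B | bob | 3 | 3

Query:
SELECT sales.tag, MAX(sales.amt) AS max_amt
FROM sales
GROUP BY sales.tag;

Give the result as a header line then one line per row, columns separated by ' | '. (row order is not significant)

== RESULT ==
sales.tag | max_amt
D | 80
A | 40
B | 7
E | 40

Derivation:
After GROUP BY (4 rows):
sales.tag | max_amt
D | 80
A | 40
B | 7
E | 40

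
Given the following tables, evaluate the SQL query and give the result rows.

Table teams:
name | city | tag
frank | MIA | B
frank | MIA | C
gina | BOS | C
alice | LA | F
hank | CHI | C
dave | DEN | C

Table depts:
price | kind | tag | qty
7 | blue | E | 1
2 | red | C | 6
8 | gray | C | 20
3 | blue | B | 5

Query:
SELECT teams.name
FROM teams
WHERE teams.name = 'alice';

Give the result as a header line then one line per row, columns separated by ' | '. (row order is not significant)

== RESULT ==
teams.name
alice

Derivation:
After WHERE (1 rows):
teams.name | teams.city | teams.tag
alice | LA | F
After SELECT (1 rows):
teams.name
alice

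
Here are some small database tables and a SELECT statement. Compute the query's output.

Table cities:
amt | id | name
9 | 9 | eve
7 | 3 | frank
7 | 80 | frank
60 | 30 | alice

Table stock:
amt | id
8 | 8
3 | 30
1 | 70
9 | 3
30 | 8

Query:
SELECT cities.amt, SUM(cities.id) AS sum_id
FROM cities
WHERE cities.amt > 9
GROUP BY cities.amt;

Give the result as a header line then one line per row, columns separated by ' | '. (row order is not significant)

After WHERE (1 rows):
cities.amt | cities.id | cities.name
60 | 30 | alice
After GROUP BY (1 rows):
cities.amt | sum_id
60 | 30

== RESULT ==
cities.amt | sum_id
60 | 30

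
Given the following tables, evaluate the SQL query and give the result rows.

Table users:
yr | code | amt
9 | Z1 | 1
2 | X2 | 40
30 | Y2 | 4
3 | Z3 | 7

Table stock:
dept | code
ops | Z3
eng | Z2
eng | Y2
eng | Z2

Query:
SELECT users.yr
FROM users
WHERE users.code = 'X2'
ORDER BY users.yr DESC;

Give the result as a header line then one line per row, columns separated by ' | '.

After WHERE (1 rows):
users.yr | users.code | users.amt
2 | X2 | 40
After SELECT (1 rows):
users.yr
2
After ORDER BY (1 rows):
users.yr
2

== RESULT ==
users.yr
2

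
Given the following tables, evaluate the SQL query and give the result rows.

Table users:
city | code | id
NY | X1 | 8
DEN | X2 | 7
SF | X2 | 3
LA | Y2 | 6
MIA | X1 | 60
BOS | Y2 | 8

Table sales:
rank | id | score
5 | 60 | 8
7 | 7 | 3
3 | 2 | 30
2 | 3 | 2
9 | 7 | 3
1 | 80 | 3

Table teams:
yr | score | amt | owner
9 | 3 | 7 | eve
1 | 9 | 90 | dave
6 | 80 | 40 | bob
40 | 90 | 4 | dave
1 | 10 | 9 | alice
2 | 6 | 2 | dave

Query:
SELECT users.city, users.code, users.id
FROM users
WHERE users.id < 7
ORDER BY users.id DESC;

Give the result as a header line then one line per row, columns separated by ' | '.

== RESULT ==
users.city | users.code | users.id
LA | Y2 | 6
SF | X2 | 3

Derivation:
After WHERE (2 rows):
users.city | users.code | users.id
SF | X2 | 3
LA | Y2 | 6
After SELECT (2 rows):
users.city | users.code | users.id
SF | X2 | 3
LA | Y2 | 6
After ORDER BY (2 rows):
users.city | users.code | users.id
LA | Y2 | 6
SF | X2 | 3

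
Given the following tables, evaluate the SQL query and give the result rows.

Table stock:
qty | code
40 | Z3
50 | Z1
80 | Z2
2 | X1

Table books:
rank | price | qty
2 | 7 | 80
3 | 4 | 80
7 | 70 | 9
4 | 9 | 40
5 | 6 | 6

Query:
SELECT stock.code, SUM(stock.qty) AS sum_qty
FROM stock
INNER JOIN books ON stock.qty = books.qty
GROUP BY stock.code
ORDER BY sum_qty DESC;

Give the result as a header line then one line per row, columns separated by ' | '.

After JOIN books (3 rows):
stock.qty | stock.code | books.rank | books.price | books.qty
40 | Z3 | 4 | 9 | 40
80 | Z2 | 2 | 7 | 80
80 | Z2 | 3 | 4 | 80
After GROUP BY (2 rows):
stock.code | sum_qty
Z3 | 40
Z2 | 160
After ORDER BY (2 rows):
stock.code | sum_qty
Z2 | 160
Z3 | 40

== RESULT ==
stock.code | sum_qty
Z2 | 160
Z3 | 40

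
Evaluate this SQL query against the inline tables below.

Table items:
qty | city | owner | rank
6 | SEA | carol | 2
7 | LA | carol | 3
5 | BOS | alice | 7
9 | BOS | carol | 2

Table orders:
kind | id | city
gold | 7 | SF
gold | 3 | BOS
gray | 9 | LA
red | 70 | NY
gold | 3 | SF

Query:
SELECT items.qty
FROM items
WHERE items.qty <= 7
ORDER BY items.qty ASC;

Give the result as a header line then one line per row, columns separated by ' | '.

== RESULT ==
items.qty
5
6
7

Derivation:
After WHERE (3 rows):
items.qty | items.city | items.owner | items.rank
6 | SEA | carol | 2
7 | LA | carol | 3
5 | BOS | alice | 7
After SELECT (3 rows):
items.qty
6
7
5
After ORDER BY (3 rows):
items.qty
5
6
7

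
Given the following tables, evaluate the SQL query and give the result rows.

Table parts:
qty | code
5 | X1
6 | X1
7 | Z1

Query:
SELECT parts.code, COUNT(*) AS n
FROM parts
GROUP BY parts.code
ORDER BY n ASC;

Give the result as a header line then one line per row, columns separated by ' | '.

== RESULT ==
parts.code | n
Z1 | 1
X1 | 2

Derivation:
After GROUP BY (2 rows):
parts.code | n
X1 | 2
Z1 | 1
After ORDER BY (2 rows):
parts.code | n
Z1 | 1
X1 | 2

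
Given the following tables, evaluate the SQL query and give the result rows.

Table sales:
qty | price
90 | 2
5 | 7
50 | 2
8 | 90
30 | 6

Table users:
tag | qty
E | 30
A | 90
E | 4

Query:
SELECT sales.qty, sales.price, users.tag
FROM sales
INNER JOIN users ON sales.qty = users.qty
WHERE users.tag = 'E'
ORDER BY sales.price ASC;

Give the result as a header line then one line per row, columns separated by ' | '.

After JOIN users (2 rows):
sales.qty | sales.price | users.tag | users.qty
90 | 2 | A | 90
30 | 6 | E | 30
After WHERE (1 rows):
sales.qty | sales.price | users.tag | users.qty
30 | 6 | E | 30
After SELECT (1 rows):
sales.qty | sales.price | users.tag
30 | 6 | E
After ORDER BY (1 rows):
sales.qty | sales.price | users.tag
30 | 6 | E

== RESULT ==
sales.qty | sales.price | users.tag
30 | 6 | E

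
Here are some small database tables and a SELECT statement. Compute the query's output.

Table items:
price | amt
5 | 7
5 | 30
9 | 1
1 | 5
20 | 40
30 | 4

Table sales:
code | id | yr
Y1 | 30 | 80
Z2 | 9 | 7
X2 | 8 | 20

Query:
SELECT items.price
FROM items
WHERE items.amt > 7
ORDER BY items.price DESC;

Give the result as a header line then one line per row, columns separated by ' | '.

== RESULT ==
items.price
20
5

Derivation:
After WHERE (2 rows):
items.price | items.amt
5 | 30
20 | 40
After SELECT (2 rows):
items.price
5
20
After ORDER BY (2 rows):
items.price
20
5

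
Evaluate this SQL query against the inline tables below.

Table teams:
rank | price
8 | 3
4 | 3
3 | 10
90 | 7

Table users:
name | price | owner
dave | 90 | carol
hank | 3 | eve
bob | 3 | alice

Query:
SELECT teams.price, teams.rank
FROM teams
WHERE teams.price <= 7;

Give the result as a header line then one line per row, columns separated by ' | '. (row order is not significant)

After WHERE (3 rows):
teams.rank | teams.price
8 | 3
4 | 3
90 | 7
After SELECT (3 rows):
teams.price | teams.rank
3 | 8
3 | 4
7 | 90

== RESULT ==
teams.price | teams.rank
3 | 8
3 | 4
7 | 90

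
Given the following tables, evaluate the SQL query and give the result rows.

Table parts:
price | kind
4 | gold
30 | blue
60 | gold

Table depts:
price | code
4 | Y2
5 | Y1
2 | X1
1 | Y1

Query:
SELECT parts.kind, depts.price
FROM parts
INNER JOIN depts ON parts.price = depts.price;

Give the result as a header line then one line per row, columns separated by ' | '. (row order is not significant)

After JOIN depts (1 rows):
parts.price | parts.kind | depts.price | depts.code
4 | gold | 4 | Y2
After SELECT (1 rows):
parts.kind | depts.price
gold | 4

== RESULT ==
parts.kind | depts.price
gold | 4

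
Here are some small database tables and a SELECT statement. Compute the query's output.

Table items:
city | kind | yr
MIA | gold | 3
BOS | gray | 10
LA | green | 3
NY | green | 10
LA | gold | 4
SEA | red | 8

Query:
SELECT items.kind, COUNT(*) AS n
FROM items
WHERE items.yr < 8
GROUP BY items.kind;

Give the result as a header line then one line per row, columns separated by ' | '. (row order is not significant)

== RESULT ==
items.kind | n
gold | 2
green | 1

Derivation:
After WHERE (3 rows):
items.city | items.kind | items.yr
MIA | gold | 3
LA | green | 3
LA | gold | 4
After GROUP BY (2 rows):
items.kind | n
gold | 2
green | 1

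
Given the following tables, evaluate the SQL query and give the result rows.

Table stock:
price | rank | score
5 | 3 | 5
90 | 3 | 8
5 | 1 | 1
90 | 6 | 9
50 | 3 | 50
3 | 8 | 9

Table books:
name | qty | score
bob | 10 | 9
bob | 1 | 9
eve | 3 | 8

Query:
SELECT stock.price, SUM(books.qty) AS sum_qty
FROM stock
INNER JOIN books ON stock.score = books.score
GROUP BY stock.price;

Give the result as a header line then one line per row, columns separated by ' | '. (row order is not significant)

== RESULT ==
stock.price | sum_qty
90 | 14
3 | 11

Derivation:
After JOIN books (5 rows):
stock.price | stock.rank | stock.score | books.name | books.qty | books.score
90 | 3 | 8 | eve | 3 | 8
90 | 6 | 9 | bob | 10 | 9
90 | 6 | 9 | bob | 1 | 9
3 | 8 | 9 | bob | 10 | 9
3 | 8 | 9 | bob | 1 | 9
After GROUP BY (2 rows):
stock.price | sum_qty
90 | 14
3 | 11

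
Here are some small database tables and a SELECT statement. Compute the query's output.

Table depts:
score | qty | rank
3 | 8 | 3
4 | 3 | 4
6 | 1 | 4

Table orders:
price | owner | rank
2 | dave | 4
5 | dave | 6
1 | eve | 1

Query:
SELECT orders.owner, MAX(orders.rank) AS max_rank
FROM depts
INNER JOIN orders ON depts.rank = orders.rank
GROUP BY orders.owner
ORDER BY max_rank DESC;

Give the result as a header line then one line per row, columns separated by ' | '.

After JOIN orders (2 rows):
depts.score | depts.qty | depts.rank | orders.price | orders.owner | orders.rank
4 | 3 | 4 | 2 | dave | 4
6 | 1 | 4 | 2 | dave | 4
After GROUP BY (1 rows):
orders.owner | max_rank
dave | 4
After ORDER BY (1 rows):
orders.owner | max_rank
dave | 4

== RESULT ==
orders.owner | max_rank
dave | 4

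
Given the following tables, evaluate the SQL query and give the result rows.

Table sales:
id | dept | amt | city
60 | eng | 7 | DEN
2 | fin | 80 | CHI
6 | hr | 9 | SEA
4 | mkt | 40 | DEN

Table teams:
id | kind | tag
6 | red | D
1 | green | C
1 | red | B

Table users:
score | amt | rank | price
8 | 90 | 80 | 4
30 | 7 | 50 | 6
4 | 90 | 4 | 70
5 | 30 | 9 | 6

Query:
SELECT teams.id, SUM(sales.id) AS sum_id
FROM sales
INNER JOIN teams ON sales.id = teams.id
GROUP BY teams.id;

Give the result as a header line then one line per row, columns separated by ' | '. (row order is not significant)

== RESULT ==
teams.id | sum_id
6 | 6

Derivation:
After JOIN teams (1 rows):
sales.id | sales.dept | sales.amt | sales.city | teams.id | teams.kind | teams.tag
6 | hr | 9 | SEA | 6 | red | D
After GROUP BY (1 rows):
teams.id | sum_id
6 | 6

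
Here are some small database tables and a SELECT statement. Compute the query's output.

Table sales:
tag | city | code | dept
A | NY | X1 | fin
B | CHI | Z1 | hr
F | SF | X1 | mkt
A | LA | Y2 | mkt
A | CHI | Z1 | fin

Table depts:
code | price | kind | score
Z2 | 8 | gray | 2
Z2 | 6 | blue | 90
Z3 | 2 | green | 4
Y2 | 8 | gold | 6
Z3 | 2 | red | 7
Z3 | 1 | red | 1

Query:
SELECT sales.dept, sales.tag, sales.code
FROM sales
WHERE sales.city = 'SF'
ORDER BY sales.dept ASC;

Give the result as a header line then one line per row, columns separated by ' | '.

After WHERE (1 rows):
sales.tag | sales.city | sales.code | sales.dept
F | SF | X1 | mkt
After SELECT (1 rows):
sales.dept | sales.tag | sales.code
mkt | F | X1
After ORDER BY (1 rows):
sales.dept | sales.tag | sales.code
mkt | F | X1

== RESULT ==
sales.dept | sales.tag | sales.code
mkt | F | X1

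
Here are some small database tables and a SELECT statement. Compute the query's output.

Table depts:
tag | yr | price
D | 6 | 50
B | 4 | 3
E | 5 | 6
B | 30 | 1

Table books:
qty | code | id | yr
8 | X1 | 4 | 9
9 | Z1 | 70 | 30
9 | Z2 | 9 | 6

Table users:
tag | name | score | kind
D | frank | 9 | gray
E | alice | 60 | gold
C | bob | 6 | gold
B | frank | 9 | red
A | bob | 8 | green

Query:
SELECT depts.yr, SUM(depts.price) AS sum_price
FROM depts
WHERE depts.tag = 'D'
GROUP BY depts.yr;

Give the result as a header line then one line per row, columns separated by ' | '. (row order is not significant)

== RESULT ==
depts.yr | sum_price
6 | 50

Derivation:
After WHERE (1 rows):
depts.tag | depts.yr | depts.price
D | 6 | 50
After GROUP BY (1 rows):
depts.yr | sum_price
6 | 50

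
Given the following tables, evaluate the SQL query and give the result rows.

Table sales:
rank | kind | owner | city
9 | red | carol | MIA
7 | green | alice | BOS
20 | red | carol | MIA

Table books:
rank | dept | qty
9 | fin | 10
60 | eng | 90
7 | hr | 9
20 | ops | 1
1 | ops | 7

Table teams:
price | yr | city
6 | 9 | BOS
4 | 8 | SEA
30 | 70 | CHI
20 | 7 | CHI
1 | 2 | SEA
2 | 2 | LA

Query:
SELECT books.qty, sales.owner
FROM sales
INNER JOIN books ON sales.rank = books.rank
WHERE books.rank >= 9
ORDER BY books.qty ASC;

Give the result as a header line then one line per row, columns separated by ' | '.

After JOIN books (3 rows):
sales.rank | sales.kind | sales.owner | sales.city | books.rank | books.dept | books.qty
9 | red | carol | MIA | 9 | fin | 10
7 | green | alice | BOS | 7 | hr | 9
20 | red | carol | MIA | 20 | ops | 1
After WHERE (2 rows):
sales.rank | sales.kind | sales.owner | sales.city | books.rank | books.dept | books.qty
9 | red | carol | MIA | 9 | fin | 10
20 | red | carol | MIA | 20 | ops | 1
After SELECT (2 rows):
books.qty | sales.owner
10 | carol
1 | carol
After ORDER BY (2 rows):
books.qty | sales.owner
1 | carol
10 | carol

== RESULT ==
books.qty | sales.owner
1 | carol
10 | carol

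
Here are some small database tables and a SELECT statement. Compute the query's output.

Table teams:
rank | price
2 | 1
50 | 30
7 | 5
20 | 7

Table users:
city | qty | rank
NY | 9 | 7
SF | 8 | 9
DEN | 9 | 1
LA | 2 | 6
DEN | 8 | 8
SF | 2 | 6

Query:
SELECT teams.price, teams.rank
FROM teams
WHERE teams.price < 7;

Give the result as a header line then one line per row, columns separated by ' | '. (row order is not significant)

After WHERE (2 rows):
teams.rank | teams.price
2 | 1
7 | 5
After SELECT (2 rows):
teams.price | teams.rank
1 | 2
5 | 7

== RESULT ==
teams.price | teams.rank
1 | 2
5 | 7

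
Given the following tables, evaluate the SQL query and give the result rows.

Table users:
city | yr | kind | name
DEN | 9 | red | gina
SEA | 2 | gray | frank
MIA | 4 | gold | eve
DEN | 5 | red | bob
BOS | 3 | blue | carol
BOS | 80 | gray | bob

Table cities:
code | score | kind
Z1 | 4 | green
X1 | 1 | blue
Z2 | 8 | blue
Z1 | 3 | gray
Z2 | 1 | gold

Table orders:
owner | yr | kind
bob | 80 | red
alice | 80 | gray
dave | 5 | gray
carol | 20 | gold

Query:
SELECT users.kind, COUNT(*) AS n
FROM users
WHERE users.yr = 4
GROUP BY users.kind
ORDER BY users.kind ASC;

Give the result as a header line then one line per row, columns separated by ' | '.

After WHERE (1 rows):
users.city | users.yr | users.kind | users.name
MIA | 4 | gold | eve
After GROUP BY (1 rows):
users.kind | n
gold | 1
After ORDER BY (1 rows):
users.kind | n
gold | 1

== RESULT ==
users.kind | n
gold | 1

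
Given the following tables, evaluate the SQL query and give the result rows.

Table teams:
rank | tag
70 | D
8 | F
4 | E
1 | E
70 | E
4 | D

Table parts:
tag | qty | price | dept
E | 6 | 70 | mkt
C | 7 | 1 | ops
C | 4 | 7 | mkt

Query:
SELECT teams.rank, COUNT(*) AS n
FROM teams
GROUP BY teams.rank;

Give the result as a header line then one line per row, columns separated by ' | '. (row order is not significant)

After GROUP BY (4 rows):
teams.rank | n
70 | 2
8 | 1
4 | 2
1 | 1

== RESULT ==
teams.rank | n
70 | 2
8 | 1
4 | 2
1 | 1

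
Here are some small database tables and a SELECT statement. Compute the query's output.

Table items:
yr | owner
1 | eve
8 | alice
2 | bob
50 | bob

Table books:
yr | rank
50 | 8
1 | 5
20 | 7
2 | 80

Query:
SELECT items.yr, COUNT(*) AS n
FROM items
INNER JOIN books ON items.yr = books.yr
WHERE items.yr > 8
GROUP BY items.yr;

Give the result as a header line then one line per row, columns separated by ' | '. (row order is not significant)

After JOIN books (3 rows):
items.yr | items.owner | books.yr | books.rank
1 | eve | 1 | 5
2 | bob | 2 | 80
50 | bob | 50 | 8
After WHERE (1 rows):
items.yr | items.owner | books.yr | books.rank
50 | bob | 50 | 8
After GROUP BY (1 rows):
items.yr | n
50 | 1

== RESULT ==
items.yr | n
50 | 1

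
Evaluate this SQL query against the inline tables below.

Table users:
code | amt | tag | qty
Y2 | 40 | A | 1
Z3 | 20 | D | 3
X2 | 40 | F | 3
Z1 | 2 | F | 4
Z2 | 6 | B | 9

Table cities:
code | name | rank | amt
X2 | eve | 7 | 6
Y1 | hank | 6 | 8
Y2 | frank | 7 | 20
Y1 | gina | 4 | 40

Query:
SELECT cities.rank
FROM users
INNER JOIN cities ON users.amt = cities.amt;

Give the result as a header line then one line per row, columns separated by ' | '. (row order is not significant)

== RESULT ==
cities.rank
4
7
4
7

Derivation:
After JOIN cities (4 rows):
users.code | users.amt | users.tag | users.qty | cities.code | cities.name | cities.rank | cities.amt
Y2 | 40 | A | 1 | Y1 | gina | 4 | 40
Z3 | 20 | D | 3 | Y2 | frank | 7 | 20
X2 | 40 | F | 3 | Y1 | gina | 4 | 40
Z2 | 6 | B | 9 | X2 | eve | 7 | 6
After SELECT (4 rows):
cities.rank
4
7
4
7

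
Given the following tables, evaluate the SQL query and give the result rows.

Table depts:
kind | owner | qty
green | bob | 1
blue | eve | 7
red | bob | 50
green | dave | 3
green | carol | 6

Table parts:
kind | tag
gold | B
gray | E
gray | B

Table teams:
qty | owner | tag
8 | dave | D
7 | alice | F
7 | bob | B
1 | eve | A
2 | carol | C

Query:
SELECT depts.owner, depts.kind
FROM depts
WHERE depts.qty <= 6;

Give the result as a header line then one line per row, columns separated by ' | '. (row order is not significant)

== RESULT ==
depts.owner | depts.kind
bob | green
dave | green
carol | green

Derivation:
After WHERE (3 rows):
depts.kind | depts.owner | depts.qty
green | bob | 1
green | dave | 3
green | carol | 6
After SELECT (3 rows):
depts.owner | depts.kind
bob | green
dave | green
carol | green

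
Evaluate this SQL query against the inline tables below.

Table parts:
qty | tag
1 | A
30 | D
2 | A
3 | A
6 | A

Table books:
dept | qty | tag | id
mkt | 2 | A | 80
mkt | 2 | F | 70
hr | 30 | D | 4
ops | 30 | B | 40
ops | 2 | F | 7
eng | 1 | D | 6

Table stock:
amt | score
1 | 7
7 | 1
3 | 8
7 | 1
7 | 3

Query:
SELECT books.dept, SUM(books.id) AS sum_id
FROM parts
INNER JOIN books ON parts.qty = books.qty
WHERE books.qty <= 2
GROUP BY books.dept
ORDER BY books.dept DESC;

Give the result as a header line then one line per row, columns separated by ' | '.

After JOIN books (6 rows):
parts.qty | parts.tag | books.dept | books.qty | books.tag | books.id
1 | A | eng | 1 | D | 6
30 | D | hr | 30 | D | 4
30 | D | ops | 30 | B | 40
2 | A | mkt | 2 | A | 80
2 | A | mkt | 2 | F | 70
2 | A | ops | 2 | F | 7
After WHERE (4 rows):
parts.qty | parts.tag | books.dept | books.qty | books.tag | books.id
1 | A | eng | 1 | D | 6
2 | A | mkt | 2 | A | 80
2 | A | mkt | 2 | F | 70
2 | A | ops | 2 | F | 7
After GROUP BY (3 rows):
books.dept | sum_id
eng | 6
mkt | 150
ops | 7
After ORDER BY (3 rows):
books.dept | sum_id
ops | 7
mkt | 150
eng | 6

== RESULT ==
books.dept | sum_id
ops | 7
mkt | 150
eng | 6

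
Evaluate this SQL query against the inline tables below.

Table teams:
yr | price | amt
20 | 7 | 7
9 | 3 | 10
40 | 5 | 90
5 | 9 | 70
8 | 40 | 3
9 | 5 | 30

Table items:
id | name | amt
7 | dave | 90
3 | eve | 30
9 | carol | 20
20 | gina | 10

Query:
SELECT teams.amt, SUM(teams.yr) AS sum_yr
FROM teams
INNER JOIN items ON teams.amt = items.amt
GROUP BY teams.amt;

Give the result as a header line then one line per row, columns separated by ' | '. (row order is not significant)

== RESULT ==
teams.amt | sum_yr
10 | 9
90 | 40
30 | 9

Derivation:
After JOIN items (3 rows):
teams.yr | teams.price | teams.amt | items.id | items.name | items.amt
9 | 3 | 10 | 20 | gina | 10
40 | 5 | 90 | 7 | dave | 90
9 | 5 | 30 | 3 | eve | 30
After GROUP BY (3 rows):
teams.amt | sum_yr
10 | 9
90 | 40
30 | 9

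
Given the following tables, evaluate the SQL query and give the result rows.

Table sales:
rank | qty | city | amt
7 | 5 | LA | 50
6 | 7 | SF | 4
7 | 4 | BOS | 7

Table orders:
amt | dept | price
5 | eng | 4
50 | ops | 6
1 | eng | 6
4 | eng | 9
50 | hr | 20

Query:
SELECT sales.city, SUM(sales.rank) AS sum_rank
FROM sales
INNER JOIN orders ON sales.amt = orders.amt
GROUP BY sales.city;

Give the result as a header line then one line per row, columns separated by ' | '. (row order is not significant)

== RESULT ==
sales.city | sum_rank
LA | 14
SF | 6

Derivation:
After JOIN orders (3 rows):
sales.rank | sales.qty | sales.city | sales.amt | orders.amt | orders.dept | orders.price
7 | 5 | LA | 50 | 50 | ops | 6
7 | 5 | LA | 50 | 50 | hr | 20
6 | 7 | SF | 4 | 4 | eng | 9
After GROUP BY (2 rows):
sales.city | sum_rank
LA | 14
SF | 6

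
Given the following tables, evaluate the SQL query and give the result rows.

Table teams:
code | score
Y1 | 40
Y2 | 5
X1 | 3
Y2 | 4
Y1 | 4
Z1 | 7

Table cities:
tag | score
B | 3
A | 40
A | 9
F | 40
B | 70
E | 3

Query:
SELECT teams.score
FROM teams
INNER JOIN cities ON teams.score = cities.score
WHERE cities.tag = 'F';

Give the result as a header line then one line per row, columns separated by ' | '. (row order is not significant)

== RESULT ==
teams.score
40

Derivation:
After JOIN cities (4 rows):
teams.code | teams.score | cities.tag | cities.score
Y1 | 40 | A | 40
Y1 | 40 | F | 40
X1 | 3 | B | 3
X1 | 3 | E | 3
After WHERE (1 rows):
teams.code | teams.score | cities.tag | cities.score
Y1 | 40 | F | 40
After SELECT (1 rows):
teams.score
40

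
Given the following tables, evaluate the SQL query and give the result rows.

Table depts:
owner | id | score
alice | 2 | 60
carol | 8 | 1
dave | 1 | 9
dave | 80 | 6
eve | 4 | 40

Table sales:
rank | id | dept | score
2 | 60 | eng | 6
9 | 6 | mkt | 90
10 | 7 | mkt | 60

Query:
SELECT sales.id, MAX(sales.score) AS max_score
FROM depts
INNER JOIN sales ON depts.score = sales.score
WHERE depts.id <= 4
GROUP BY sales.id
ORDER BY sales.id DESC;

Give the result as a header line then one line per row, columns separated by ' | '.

After JOIN sales (2 rows):
depts.owner | depts.id | depts.score | sales.rank | sales.id | sales.dept | sales.score
alice | 2 | 60 | 10 | 7 | mkt | 60
dave | 80 | 6 | 2 | 60 | eng | 6
After WHERE (1 rows):
depts.owner | depts.id | depts.score | sales.rank | sales.id | sales.dept | sales.score
alice | 2 | 60 | 10 | 7 | mkt | 60
After GROUP BY (1 rows):
sales.id | max_score
7 | 60
After ORDER BY (1 rows):
sales.id | max_score
7 | 60

== RESULT ==
sales.id | max_score
7 | 60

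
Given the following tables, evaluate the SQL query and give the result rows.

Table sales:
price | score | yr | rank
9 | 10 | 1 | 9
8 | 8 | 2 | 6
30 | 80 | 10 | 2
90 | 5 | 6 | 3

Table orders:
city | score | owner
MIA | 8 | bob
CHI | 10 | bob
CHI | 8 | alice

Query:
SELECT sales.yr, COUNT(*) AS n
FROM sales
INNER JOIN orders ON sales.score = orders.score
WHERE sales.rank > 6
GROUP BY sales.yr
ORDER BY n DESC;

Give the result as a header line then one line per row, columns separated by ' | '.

After JOIN orders (3 rows):
sales.price | sales.score | sales.yr | sales.rank | orders.city | orders.score | orders.owner
9 | 10 | 1 | 9 | CHI | 10 | bob
8 | 8 | 2 | 6 | MIA | 8 | bob
8 | 8 | 2 | 6 | CHI | 8 | alice
After WHERE (1 rows):
sales.price | sales.score | sales.yr | sales.rank | orders.city | orders.score | orders.owner
9 | 10 | 1 | 9 | CHI | 10 | bob
After GROUP BY (1 rows):
sales.yr | n
1 | 1
After ORDER BY (1 rows):
sales.yr | n
1 | 1

== RESULT ==
sales.yr | n
1 | 1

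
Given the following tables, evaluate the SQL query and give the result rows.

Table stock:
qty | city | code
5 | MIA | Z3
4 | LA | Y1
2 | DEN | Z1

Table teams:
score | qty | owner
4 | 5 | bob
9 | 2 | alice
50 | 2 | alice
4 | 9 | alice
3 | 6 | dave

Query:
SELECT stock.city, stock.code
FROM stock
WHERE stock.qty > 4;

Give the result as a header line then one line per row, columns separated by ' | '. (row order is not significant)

== RESULT ==
stock.city | stock.code
MIA | Z3

Derivation:
After WHERE (1 rows):
stock.qty | stock.city | stock.code
5 | MIA | Z3
After SELECT (1 rows):
stock.city | stock.code
MIA | Z3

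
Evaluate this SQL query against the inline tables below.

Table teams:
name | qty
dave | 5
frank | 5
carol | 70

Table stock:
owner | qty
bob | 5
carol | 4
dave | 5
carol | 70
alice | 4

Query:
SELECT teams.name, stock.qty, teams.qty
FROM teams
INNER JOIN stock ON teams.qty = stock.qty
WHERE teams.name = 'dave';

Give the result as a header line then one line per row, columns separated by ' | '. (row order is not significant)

After JOIN stock (5 rows):
teams.name | teams.qty | stock.owner | stock.qty
dave | 5 | bob | 5
dave | 5 | dave | 5
frank | 5 | bob | 5
frank | 5 | dave | 5
carol | 70 | carol | 70
After WHERE (2 rows):
teams.name | teams.qty | stock.owner | stock.qty
dave | 5 | bob | 5
dave | 5 | dave | 5
After SELECT (2 rows):
teams.name | stock.qty | teams.qty
dave | 5 | 5
dave | 5 | 5

== RESULT ==
teams.name | stock.qty | teams.qty
dave | 5 | 5
dave | 5 | 5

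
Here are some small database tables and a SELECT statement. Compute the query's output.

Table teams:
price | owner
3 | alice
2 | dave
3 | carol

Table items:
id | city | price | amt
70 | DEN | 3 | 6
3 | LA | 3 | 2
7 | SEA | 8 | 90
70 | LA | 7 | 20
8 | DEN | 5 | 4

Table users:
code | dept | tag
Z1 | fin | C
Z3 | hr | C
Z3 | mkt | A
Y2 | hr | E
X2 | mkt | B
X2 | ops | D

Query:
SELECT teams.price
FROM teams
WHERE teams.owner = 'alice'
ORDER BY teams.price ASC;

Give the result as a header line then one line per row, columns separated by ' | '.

== RESULT ==
teams.price
3

Derivation:
After WHERE (1 rows):
teams.price | teams.owner
3 | alice
After SELECT (1 rows):
teams.price
3
After ORDER BY (1 rows):
teams.price
3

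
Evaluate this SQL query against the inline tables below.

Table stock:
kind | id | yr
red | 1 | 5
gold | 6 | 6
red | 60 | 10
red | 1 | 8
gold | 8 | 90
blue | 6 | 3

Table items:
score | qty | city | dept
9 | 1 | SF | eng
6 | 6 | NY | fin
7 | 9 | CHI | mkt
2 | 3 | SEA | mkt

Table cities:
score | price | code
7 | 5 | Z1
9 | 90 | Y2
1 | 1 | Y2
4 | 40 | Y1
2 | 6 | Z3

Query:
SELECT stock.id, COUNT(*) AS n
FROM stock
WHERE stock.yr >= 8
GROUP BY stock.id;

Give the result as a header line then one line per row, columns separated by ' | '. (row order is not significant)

After WHERE (3 rows):
stock.kind | stock.id | stock.yr
red | 60 | 10
red | 1 | 8
gold | 8 | 90
After GROUP BY (3 rows):
stock.id | n
60 | 1
1 | 1
8 | 1

== RESULT ==
stock.id | n
60 | 1
1 | 1
8 | 1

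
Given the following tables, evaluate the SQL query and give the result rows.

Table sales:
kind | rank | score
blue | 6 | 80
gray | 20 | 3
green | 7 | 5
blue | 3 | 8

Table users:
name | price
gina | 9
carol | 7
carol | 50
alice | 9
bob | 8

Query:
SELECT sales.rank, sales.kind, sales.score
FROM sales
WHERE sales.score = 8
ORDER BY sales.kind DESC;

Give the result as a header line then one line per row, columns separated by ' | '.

== RESULT ==
sales.rank | sales.kind | sales.score
3 | blue | 8

Derivation:
After WHERE (1 rows):
sales.kind | sales.rank | sales.score
blue | 3 | 8
After SELECT (1 rows):
sales.rank | sales.kind | sales.score
3 | blue | 8
After ORDER BY (1 rows):
sales.rank | sales.kind | sales.score
3 | blue | 8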